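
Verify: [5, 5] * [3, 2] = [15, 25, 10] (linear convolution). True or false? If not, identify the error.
Recompute linear convolution of [5, 5] and [3, 2]: y[0] = 5×3 = 15; y[1] = 5×2 + 5×3 = 25; y[2] = 5×2 = 10 → [15, 25, 10]. Given [15, 25, 10] matches, so answer: Yes

Yes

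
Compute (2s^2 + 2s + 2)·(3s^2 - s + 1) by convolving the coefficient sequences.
Ascending coefficients: a = [2, 2, 2], b = [1, -1, 3]. c[0] = 2×1 = 2; c[1] = 2×-1 + 2×1 = 0; c[2] = 2×3 + 2×-1 + 2×1 = 6; c[3] = 2×3 + 2×-1 = 4; c[4] = 2×3 = 6. Result coefficients: [2, 0, 6, 4, 6] → 6s^4 + 4s^3 + 6s^2 + 2

6s^4 + 4s^3 + 6s^2 + 2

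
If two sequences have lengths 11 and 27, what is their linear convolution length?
Linear/full convolution length: m + n - 1 = 11 + 27 - 1 = 37

37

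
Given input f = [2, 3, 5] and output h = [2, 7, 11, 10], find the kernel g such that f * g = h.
Output length 4 = len(f) + len(g) - 1 ⇒ len(g) = 2. Solve g forward using g[k] = (h[k] - Σ_{i≥1} f[i]·g[k-i]) / f[0]: g[0] = h[0] / f[0] = 2 / 2 = 1; g[1] = (h[1] - 3×1) / f[0] = (7 - 3×1) / 2 = 2. So g = [1, 2]. Forward-check [2, 3, 5] * [1, 2]: h[0] = 2×1 = 2; h[1] = 2×2 + 3×1 = 7; h[2] = 3×2 + 5×1 = 11; h[3] = 5×2 = 10 → [2, 7, 11, 10] ✓

[1, 2]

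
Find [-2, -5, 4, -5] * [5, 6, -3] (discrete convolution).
y[0] = -2×5 = -10; y[1] = -2×6 + -5×5 = -37; y[2] = -2×-3 + -5×6 + 4×5 = -4; y[3] = -5×-3 + 4×6 + -5×5 = 14; y[4] = 4×-3 + -5×6 = -42; y[5] = -5×-3 = 15

[-10, -37, -4, 14, -42, 15]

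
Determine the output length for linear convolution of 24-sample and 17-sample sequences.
Linear/full convolution length: m + n - 1 = 24 + 17 - 1 = 40

40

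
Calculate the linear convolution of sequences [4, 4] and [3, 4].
y[0] = 4×3 = 12; y[1] = 4×4 + 4×3 = 28; y[2] = 4×4 = 16

[12, 28, 16]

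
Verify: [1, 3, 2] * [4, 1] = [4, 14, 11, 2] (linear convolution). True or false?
Recompute linear convolution of [1, 3, 2] and [4, 1]: y[0] = 1×4 = 4; y[1] = 1×1 + 3×4 = 13; y[2] = 3×1 + 2×4 = 11; y[3] = 2×1 = 2 → [4, 13, 11, 2]. Compare to given [4, 14, 11, 2]: they differ at index 1: given 14, correct 13, so answer: No

No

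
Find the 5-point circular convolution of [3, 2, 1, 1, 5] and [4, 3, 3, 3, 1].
Use y[k] = Σ_j x[j]·h[(k-j) mod 5]. y[0] = 3×4 + 2×1 + 1×3 + 1×3 + 5×3 = 35; y[1] = 3×3 + 2×4 + 1×1 + 1×3 + 5×3 = 36; y[2] = 3×3 + 2×3 + 1×4 + 1×1 + 5×3 = 35; y[3] = 3×3 + 2×3 + 1×3 + 1×4 + 5×1 = 27; y[4] = 3×1 + 2×3 + 1×3 + 1×3 + 5×4 = 35. Result: [35, 36, 35, 27, 35]

[35, 36, 35, 27, 35]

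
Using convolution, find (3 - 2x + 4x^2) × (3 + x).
Ascending coefficients: a = [3, -2, 4], b = [3, 1]. c[0] = 3×3 = 9; c[1] = 3×1 + -2×3 = -3; c[2] = -2×1 + 4×3 = 10; c[3] = 4×1 = 4. Result coefficients: [9, -3, 10, 4] → 9 - 3x + 10x^2 + 4x^3

9 - 3x + 10x^2 + 4x^3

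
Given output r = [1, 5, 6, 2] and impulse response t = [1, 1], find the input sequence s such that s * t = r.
Deconvolve r=[1, 5, 6, 2] by t=[1, 1]. Since t[0]=1, solve forward: s[0] = r[0] / 1 = 1; s[1] = (r[1] - 1×1) / 1 = 4; s[2] = (r[2] - 4×1) / 1 = 2. So s = [1, 4, 2]. Check by forward convolution: r[0] = 1×1 = 1; r[1] = 1×1 + 4×1 = 5; r[2] = 4×1 + 2×1 = 6; r[3] = 2×1 = 2

[1, 4, 2]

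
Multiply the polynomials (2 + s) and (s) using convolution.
Ascending coefficients: a = [2, 1], b = [0, 1]. c[0] = 2×0 = 0; c[1] = 2×1 + 1×0 = 2; c[2] = 1×1 = 1. Result coefficients: [0, 2, 1] → 2s + s^2

2s + s^2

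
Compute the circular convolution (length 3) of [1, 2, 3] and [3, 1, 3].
Use y[k] = Σ_j f[j]·g[(k-j) mod 3]. y[0] = 1×3 + 2×3 + 3×1 = 12; y[1] = 1×1 + 2×3 + 3×3 = 16; y[2] = 1×3 + 2×1 + 3×3 = 14. Result: [12, 16, 14]

[12, 16, 14]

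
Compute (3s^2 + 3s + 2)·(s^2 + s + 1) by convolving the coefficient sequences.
Ascending coefficients: a = [2, 3, 3], b = [1, 1, 1]. c[0] = 2×1 = 2; c[1] = 2×1 + 3×1 = 5; c[2] = 2×1 + 3×1 + 3×1 = 8; c[3] = 3×1 + 3×1 = 6; c[4] = 3×1 = 3. Result coefficients: [2, 5, 8, 6, 3] → 3s^4 + 6s^3 + 8s^2 + 5s + 2

3s^4 + 6s^3 + 8s^2 + 5s + 2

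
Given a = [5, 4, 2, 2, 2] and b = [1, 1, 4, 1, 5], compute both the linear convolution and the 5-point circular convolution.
Linear: y_lin[0] = 5×1 = 5; y_lin[1] = 5×1 + 4×1 = 9; y_lin[2] = 5×4 + 4×1 + 2×1 = 26; y_lin[3] = 5×1 + 4×4 + 2×1 + 2×1 = 25; y_lin[4] = 5×5 + 4×1 + 2×4 + 2×1 + 2×1 = 41; y_lin[5] = 4×5 + 2×1 + 2×4 + 2×1 = 32; y_lin[6] = 2×5 + 2×1 + 2×4 = 20; y_lin[7] = 2×5 + 2×1 = 12; y_lin[8] = 2×5 = 10 → [5, 9, 26, 25, 41, 32, 20, 12, 10]. Circular (length 5): y[0] = 5×1 + 4×5 + 2×1 + 2×4 + 2×1 = 37; y[1] = 5×1 + 4×1 + 2×5 + 2×1 + 2×4 = 29; y[2] = 5×4 + 4×1 + 2×1 + 2×5 + 2×1 = 38; y[3] = 5×1 + 4×4 + 2×1 + 2×1 + 2×5 = 35; y[4] = 5×5 + 4×1 + 2×4 + 2×1 + 2×1 = 41 → [37, 29, 38, 35, 41]

Linear: [5, 9, 26, 25, 41, 32, 20, 12, 10], Circular: [37, 29, 38, 35, 41]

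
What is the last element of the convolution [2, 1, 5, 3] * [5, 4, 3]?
Use y[k] = Σ_i a[i]·b[k-i] at k=5. y[5] = 3×3 = 9

9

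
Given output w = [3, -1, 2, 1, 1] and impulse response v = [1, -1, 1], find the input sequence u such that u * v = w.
Deconvolve w=[3, -1, 2, 1, 1] by v=[1, -1, 1]. Since v[0]=1, solve forward: u[0] = w[0] / 1 = 3; u[1] = (w[1] - 3×-1) / 1 = 2; u[2] = (w[2] - 2×-1 - 3×1) / 1 = 1. So u = [3, 2, 1]. Check by forward convolution: w[0] = 3×1 = 3; w[1] = 3×-1 + 2×1 = -1; w[2] = 3×1 + 2×-1 + 1×1 = 2; w[3] = 2×1 + 1×-1 = 1; w[4] = 1×1 = 1

[3, 2, 1]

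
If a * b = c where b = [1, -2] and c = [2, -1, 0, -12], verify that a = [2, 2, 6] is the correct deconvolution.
Forward-compute [2, 2, 6] * [1, -2]: c[0] = 2×1 = 2; c[1] = 2×-2 + 2×1 = -2; c[2] = 2×-2 + 6×1 = 2; c[3] = 6×-2 = -12 → [2, -2, 2, -12]. Does not match given c = [2, -1, 0, -12].

Not verified. [2, 2, 6] * [1, -2] = [2, -2, 2, -12], which differs from [2, -1, 0, -12] at index 1.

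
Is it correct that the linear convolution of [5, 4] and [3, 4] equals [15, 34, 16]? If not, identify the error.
Recompute linear convolution of [5, 4] and [3, 4]: y[0] = 5×3 = 15; y[1] = 5×4 + 4×3 = 32; y[2] = 4×4 = 16 → [15, 32, 16]. Compare to given [15, 34, 16]: they differ at index 1: given 34, correct 32, so answer: No

No. Error at index 1: given 34, correct 32.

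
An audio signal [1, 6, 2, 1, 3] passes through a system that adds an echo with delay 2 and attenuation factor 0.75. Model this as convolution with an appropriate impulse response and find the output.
Direct-path + delayed-attenuated-path model → impulse response h = [1, 0, 0.75] (1 at lag 0, 0.75 at lag 2). Output y[n] = x[n] + 0.75·x[n - 2] (with x[n] = 0 outside 0..4): y[0] = 1 + 0.75×0 = 1; y[1] = 6 + 0.75×0 = 6; y[2] = 2 + 0.75×1 = 2.75; y[3] = 1 + 0.75×6 = 5.5; y[4] = 3 + 0.75×2 = 4.5; y[5] = 0 + 0.75×1 = 0.75; y[6] = 0 + 0.75×3 = 2.25. So y = [1, 6, 2.75, 5.5, 4.5, 0.75, 2.25]

[1, 6, 2.75, 5.5, 4.5, 0.75, 2.25]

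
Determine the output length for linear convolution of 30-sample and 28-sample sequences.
Linear/full convolution length: m + n - 1 = 30 + 28 - 1 = 57

57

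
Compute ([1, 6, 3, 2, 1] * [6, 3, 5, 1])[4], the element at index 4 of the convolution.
Use y[k] = Σ_i a[i]·b[k-i] at k=4. y[4] = 6×1 + 3×5 + 2×3 + 1×6 = 33

33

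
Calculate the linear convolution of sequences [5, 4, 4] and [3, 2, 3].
y[0] = 5×3 = 15; y[1] = 5×2 + 4×3 = 22; y[2] = 5×3 + 4×2 + 4×3 = 35; y[3] = 4×3 + 4×2 = 20; y[4] = 4×3 = 12

[15, 22, 35, 20, 12]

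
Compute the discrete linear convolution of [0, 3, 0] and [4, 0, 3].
y[0] = 0×4 = 0; y[1] = 0×0 + 3×4 = 12; y[2] = 0×3 + 3×0 + 0×4 = 0; y[3] = 3×3 + 0×0 = 9; y[4] = 0×3 = 0

[0, 12, 0, 9, 0]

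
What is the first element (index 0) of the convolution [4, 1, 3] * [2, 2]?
Use y[k] = Σ_i a[i]·b[k-i] at k=0. y[0] = 4×2 = 8

8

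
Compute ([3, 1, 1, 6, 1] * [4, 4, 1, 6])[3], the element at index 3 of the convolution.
Use y[k] = Σ_i a[i]·b[k-i] at k=3. y[3] = 3×6 + 1×1 + 1×4 + 6×4 = 47

47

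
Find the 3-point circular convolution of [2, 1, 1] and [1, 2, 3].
Use y[k] = Σ_j u[j]·v[(k-j) mod 3]. y[0] = 2×1 + 1×3 + 1×2 = 7; y[1] = 2×2 + 1×1 + 1×3 = 8; y[2] = 2×3 + 1×2 + 1×1 = 9. Result: [7, 8, 9]

[7, 8, 9]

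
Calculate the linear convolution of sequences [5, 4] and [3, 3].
y[0] = 5×3 = 15; y[1] = 5×3 + 4×3 = 27; y[2] = 4×3 = 12

[15, 27, 12]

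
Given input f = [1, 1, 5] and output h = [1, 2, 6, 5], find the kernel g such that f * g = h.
Output length 4 = len(f) + len(g) - 1 ⇒ len(g) = 2. Solve g forward using g[k] = (h[k] - Σ_{i≥1} f[i]·g[k-i]) / f[0]: g[0] = h[0] / f[0] = 1 / 1 = 1; g[1] = (h[1] - 1×1) / f[0] = (2 - 1×1) / 1 = 1. So g = [1, 1]. Forward-check [1, 1, 5] * [1, 1]: h[0] = 1×1 = 1; h[1] = 1×1 + 1×1 = 2; h[2] = 1×1 + 5×1 = 6; h[3] = 5×1 = 5 → [1, 2, 6, 5] ✓

[1, 1]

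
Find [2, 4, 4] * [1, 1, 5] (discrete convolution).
y[0] = 2×1 = 2; y[1] = 2×1 + 4×1 = 6; y[2] = 2×5 + 4×1 + 4×1 = 18; y[3] = 4×5 + 4×1 = 24; y[4] = 4×5 = 20

[2, 6, 18, 24, 20]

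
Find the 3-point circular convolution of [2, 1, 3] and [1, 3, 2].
Use y[k] = Σ_j x[j]·h[(k-j) mod 3]. y[0] = 2×1 + 1×2 + 3×3 = 13; y[1] = 2×3 + 1×1 + 3×2 = 13; y[2] = 2×2 + 1×3 + 3×1 = 10. Result: [13, 13, 10]

[13, 13, 10]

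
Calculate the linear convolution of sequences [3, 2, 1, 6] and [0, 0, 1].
y[0] = 3×0 = 0; y[1] = 3×0 + 2×0 = 0; y[2] = 3×1 + 2×0 + 1×0 = 3; y[3] = 2×1 + 1×0 + 6×0 = 2; y[4] = 1×1 + 6×0 = 1; y[5] = 6×1 = 6

[0, 0, 3, 2, 1, 6]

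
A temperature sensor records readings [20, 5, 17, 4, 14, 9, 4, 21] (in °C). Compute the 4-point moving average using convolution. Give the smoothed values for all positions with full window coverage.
4-point moving average kernel = [1, 1, 1, 1]. Apply in 'valid' mode (full window coverage): avg[0] = (20 + 5 + 17 + 4) / 4 = 11.5; avg[1] = (5 + 17 + 4 + 14) / 4 = 10.0; avg[2] = (17 + 4 + 14 + 9) / 4 = 11.0; avg[3] = (4 + 14 + 9 + 4) / 4 = 7.75; avg[4] = (14 + 9 + 4 + 21) / 4 = 12.0. Smoothed values: [11.5, 10.0, 11.0, 7.75, 12.0]

[11.5, 10.0, 11.0, 7.75, 12.0]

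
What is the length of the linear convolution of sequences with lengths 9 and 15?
Linear/full convolution length: m + n - 1 = 9 + 15 - 1 = 23

23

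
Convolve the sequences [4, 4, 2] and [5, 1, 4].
y[0] = 4×5 = 20; y[1] = 4×1 + 4×5 = 24; y[2] = 4×4 + 4×1 + 2×5 = 30; y[3] = 4×4 + 2×1 = 18; y[4] = 2×4 = 8

[20, 24, 30, 18, 8]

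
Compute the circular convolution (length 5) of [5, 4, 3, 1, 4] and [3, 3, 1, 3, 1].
Use y[k] = Σ_j s[j]·t[(k-j) mod 5]. y[0] = 5×3 + 4×1 + 3×3 + 1×1 + 4×3 = 41; y[1] = 5×3 + 4×3 + 3×1 + 1×3 + 4×1 = 37; y[2] = 5×1 + 4×3 + 3×3 + 1×1 + 4×3 = 39; y[3] = 5×3 + 4×1 + 3×3 + 1×3 + 4×1 = 35; y[4] = 5×1 + 4×3 + 3×1 + 1×3 + 4×3 = 35. Result: [41, 37, 39, 35, 35]

[41, 37, 39, 35, 35]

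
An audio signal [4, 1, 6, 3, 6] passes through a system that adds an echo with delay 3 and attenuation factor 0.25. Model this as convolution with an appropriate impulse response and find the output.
Direct-path + delayed-attenuated-path model → impulse response h = [1, 0, 0, 0.25] (1 at lag 0, 0.25 at lag 3). Output y[n] = x[n] + 0.25·x[n - 3] (with x[n] = 0 outside 0..4): y[0] = 4 + 0.25×0 = 4; y[1] = 1 + 0.25×0 = 1; y[2] = 6 + 0.25×0 = 6; y[3] = 3 + 0.25×4 = 4.0; y[4] = 6 + 0.25×1 = 6.25; y[5] = 0 + 0.25×6 = 1.5; y[6] = 0 + 0.25×3 = 0.75; y[7] = 0 + 0.25×6 = 1.5. So y = [4, 1, 6, 4.0, 6.25, 1.5, 0.75, 1.5]

[4, 1, 6, 4.0, 6.25, 1.5, 0.75, 1.5]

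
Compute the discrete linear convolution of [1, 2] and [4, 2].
y[0] = 1×4 = 4; y[1] = 1×2 + 2×4 = 10; y[2] = 2×2 = 4

[4, 10, 4]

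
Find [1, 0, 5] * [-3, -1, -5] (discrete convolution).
y[0] = 1×-3 = -3; y[1] = 1×-1 + 0×-3 = -1; y[2] = 1×-5 + 0×-1 + 5×-3 = -20; y[3] = 0×-5 + 5×-1 = -5; y[4] = 5×-5 = -25

[-3, -1, -20, -5, -25]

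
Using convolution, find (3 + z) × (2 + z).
Ascending coefficients: a = [3, 1], b = [2, 1]. c[0] = 3×2 = 6; c[1] = 3×1 + 1×2 = 5; c[2] = 1×1 = 1. Result coefficients: [6, 5, 1] → 6 + 5z + z^2

6 + 5z + z^2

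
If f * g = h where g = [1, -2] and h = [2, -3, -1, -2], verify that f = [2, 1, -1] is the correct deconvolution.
Forward-compute [2, 1, -1] * [1, -2]: h[0] = 2×1 = 2; h[1] = 2×-2 + 1×1 = -3; h[2] = 1×-2 + -1×1 = -3; h[3] = -1×-2 = 2 → [2, -3, -3, 2]. Does not match given h = [2, -3, -1, -2].

Not verified. [2, 1, -1] * [1, -2] = [2, -3, -3, 2], which differs from [2, -3, -1, -2] at index 2.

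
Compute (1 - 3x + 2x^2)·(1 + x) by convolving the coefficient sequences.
Ascending coefficients: a = [1, -3, 2], b = [1, 1]. c[0] = 1×1 = 1; c[1] = 1×1 + -3×1 = -2; c[2] = -3×1 + 2×1 = -1; c[3] = 2×1 = 2. Result coefficients: [1, -2, -1, 2] → 1 - 2x - x^2 + 2x^3

1 - 2x - x^2 + 2x^3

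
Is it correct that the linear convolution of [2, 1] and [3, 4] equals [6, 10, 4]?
Recompute linear convolution of [2, 1] and [3, 4]: y[0] = 2×3 = 6; y[1] = 2×4 + 1×3 = 11; y[2] = 1×4 = 4 → [6, 11, 4]. Compare to given [6, 10, 4]: they differ at index 1: given 10, correct 11, so answer: No

No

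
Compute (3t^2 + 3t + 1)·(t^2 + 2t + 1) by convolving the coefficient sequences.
Ascending coefficients: a = [1, 3, 3], b = [1, 2, 1]. c[0] = 1×1 = 1; c[1] = 1×2 + 3×1 = 5; c[2] = 1×1 + 3×2 + 3×1 = 10; c[3] = 3×1 + 3×2 = 9; c[4] = 3×1 = 3. Result coefficients: [1, 5, 10, 9, 3] → 3t^4 + 9t^3 + 10t^2 + 5t + 1

3t^4 + 9t^3 + 10t^2 + 5t + 1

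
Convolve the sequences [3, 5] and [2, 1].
y[0] = 3×2 = 6; y[1] = 3×1 + 5×2 = 13; y[2] = 5×1 = 5

[6, 13, 5]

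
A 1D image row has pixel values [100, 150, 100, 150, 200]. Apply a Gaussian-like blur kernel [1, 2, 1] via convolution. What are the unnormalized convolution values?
Convolve image row [100, 150, 100, 150, 200] with kernel [1, 2, 1]: y[0] = 100×1 = 100; y[1] = 100×2 + 150×1 = 350; y[2] = 100×1 + 150×2 + 100×1 = 500; y[3] = 150×1 + 100×2 + 150×1 = 500; y[4] = 100×1 + 150×2 + 200×1 = 600; y[5] = 150×1 + 200×2 = 550; y[6] = 200×1 = 200 → [100, 350, 500, 500, 600, 550, 200]. Normalization factor = sum(kernel) = 4.

[100, 350, 500, 500, 600, 550, 200]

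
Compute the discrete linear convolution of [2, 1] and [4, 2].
y[0] = 2×4 = 8; y[1] = 2×2 + 1×4 = 8; y[2] = 1×2 = 2

[8, 8, 2]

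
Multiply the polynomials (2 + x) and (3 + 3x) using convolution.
Ascending coefficients: a = [2, 1], b = [3, 3]. c[0] = 2×3 = 6; c[1] = 2×3 + 1×3 = 9; c[2] = 1×3 = 3. Result coefficients: [6, 9, 3] → 6 + 9x + 3x^2

6 + 9x + 3x^2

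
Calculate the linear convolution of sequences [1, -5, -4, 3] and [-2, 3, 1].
y[0] = 1×-2 = -2; y[1] = 1×3 + -5×-2 = 13; y[2] = 1×1 + -5×3 + -4×-2 = -6; y[3] = -5×1 + -4×3 + 3×-2 = -23; y[4] = -4×1 + 3×3 = 5; y[5] = 3×1 = 3

[-2, 13, -6, -23, 5, 3]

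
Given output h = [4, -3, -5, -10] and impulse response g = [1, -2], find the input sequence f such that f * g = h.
Deconvolve h=[4, -3, -5, -10] by g=[1, -2]. Since g[0]=1, solve forward: f[0] = h[0] / 1 = 4; f[1] = (h[1] - 4×-2) / 1 = 5; f[2] = (h[2] - 5×-2) / 1 = 5. So f = [4, 5, 5]. Check by forward convolution: h[0] = 4×1 = 4; h[1] = 4×-2 + 5×1 = -3; h[2] = 5×-2 + 5×1 = -5; h[3] = 5×-2 = -10

[4, 5, 5]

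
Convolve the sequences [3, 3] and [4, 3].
y[0] = 3×4 = 12; y[1] = 3×3 + 3×4 = 21; y[2] = 3×3 = 9

[12, 21, 9]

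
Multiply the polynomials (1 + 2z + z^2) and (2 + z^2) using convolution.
Ascending coefficients: a = [1, 2, 1], b = [2, 0, 1]. c[0] = 1×2 = 2; c[1] = 1×0 + 2×2 = 4; c[2] = 1×1 + 2×0 + 1×2 = 3; c[3] = 2×1 + 1×0 = 2; c[4] = 1×1 = 1. Result coefficients: [2, 4, 3, 2, 1] → 2 + 4z + 3z^2 + 2z^3 + z^4

2 + 4z + 3z^2 + 2z^3 + z^4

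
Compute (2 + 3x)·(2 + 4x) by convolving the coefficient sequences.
Ascending coefficients: a = [2, 3], b = [2, 4]. c[0] = 2×2 = 4; c[1] = 2×4 + 3×2 = 14; c[2] = 3×4 = 12. Result coefficients: [4, 14, 12] → 4 + 14x + 12x^2

4 + 14x + 12x^2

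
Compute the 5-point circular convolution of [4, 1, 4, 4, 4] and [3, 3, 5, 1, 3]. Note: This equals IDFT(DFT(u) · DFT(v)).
Either evaluate y[k] = Σ_j u[j]·v[(k-j) mod 5] directly, or use IDFT(DFT(u) · DFT(v)). y[0] = 4×3 + 1×3 + 4×1 + 4×5 + 4×3 = 51; y[1] = 4×3 + 1×3 + 4×3 + 4×1 + 4×5 = 51; y[2] = 4×5 + 1×3 + 4×3 + 4×3 + 4×1 = 51; y[3] = 4×1 + 1×5 + 4×3 + 4×3 + 4×3 = 45; y[4] = 4×3 + 1×1 + 4×5 + 4×3 + 4×3 = 57. Result: [51, 51, 51, 45, 57]

[51, 51, 51, 45, 57]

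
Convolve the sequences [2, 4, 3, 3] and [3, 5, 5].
y[0] = 2×3 = 6; y[1] = 2×5 + 4×3 = 22; y[2] = 2×5 + 4×5 + 3×3 = 39; y[3] = 4×5 + 3×5 + 3×3 = 44; y[4] = 3×5 + 3×5 = 30; y[5] = 3×5 = 15

[6, 22, 39, 44, 30, 15]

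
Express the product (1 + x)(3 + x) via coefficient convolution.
Ascending coefficients: a = [1, 1], b = [3, 1]. c[0] = 1×3 = 3; c[1] = 1×1 + 1×3 = 4; c[2] = 1×1 = 1. Result coefficients: [3, 4, 1] → 3 + 4x + x^2

3 + 4x + x^2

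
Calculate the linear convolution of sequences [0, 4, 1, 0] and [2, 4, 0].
y[0] = 0×2 = 0; y[1] = 0×4 + 4×2 = 8; y[2] = 0×0 + 4×4 + 1×2 = 18; y[3] = 4×0 + 1×4 + 0×2 = 4; y[4] = 1×0 + 0×4 = 0; y[5] = 0×0 = 0

[0, 8, 18, 4, 0, 0]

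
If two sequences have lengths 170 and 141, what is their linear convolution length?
Linear/full convolution length: m + n - 1 = 170 + 141 - 1 = 310

310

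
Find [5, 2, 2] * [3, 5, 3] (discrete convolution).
y[0] = 5×3 = 15; y[1] = 5×5 + 2×3 = 31; y[2] = 5×3 + 2×5 + 2×3 = 31; y[3] = 2×3 + 2×5 = 16; y[4] = 2×3 = 6

[15, 31, 31, 16, 6]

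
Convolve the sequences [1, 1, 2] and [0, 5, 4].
y[0] = 1×0 = 0; y[1] = 1×5 + 1×0 = 5; y[2] = 1×4 + 1×5 + 2×0 = 9; y[3] = 1×4 + 2×5 = 14; y[4] = 2×4 = 8

[0, 5, 9, 14, 8]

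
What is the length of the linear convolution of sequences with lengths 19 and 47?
Linear/full convolution length: m + n - 1 = 19 + 47 - 1 = 65

65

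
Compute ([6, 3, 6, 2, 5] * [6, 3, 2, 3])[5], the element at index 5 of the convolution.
Use y[k] = Σ_i a[i]·b[k-i] at k=5. y[5] = 6×3 + 2×2 + 5×3 = 37

37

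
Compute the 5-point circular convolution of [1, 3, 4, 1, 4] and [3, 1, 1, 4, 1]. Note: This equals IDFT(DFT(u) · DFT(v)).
Either evaluate y[k] = Σ_j u[j]·v[(k-j) mod 5] directly, or use IDFT(DFT(u) · DFT(v)). y[0] = 1×3 + 3×1 + 4×4 + 1×1 + 4×1 = 27; y[1] = 1×1 + 3×3 + 4×1 + 1×4 + 4×1 = 22; y[2] = 1×1 + 3×1 + 4×3 + 1×1 + 4×4 = 33; y[3] = 1×4 + 3×1 + 4×1 + 1×3 + 4×1 = 18; y[4] = 1×1 + 3×4 + 4×1 + 1×1 + 4×3 = 30. Result: [27, 22, 33, 18, 30]

[27, 22, 33, 18, 30]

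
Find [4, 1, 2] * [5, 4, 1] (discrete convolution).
y[0] = 4×5 = 20; y[1] = 4×4 + 1×5 = 21; y[2] = 4×1 + 1×4 + 2×5 = 18; y[3] = 1×1 + 2×4 = 9; y[4] = 2×1 = 2

[20, 21, 18, 9, 2]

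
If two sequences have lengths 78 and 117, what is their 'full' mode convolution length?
Linear/full convolution length: m + n - 1 = 78 + 117 - 1 = 194

194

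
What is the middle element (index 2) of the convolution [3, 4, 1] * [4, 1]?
Use y[k] = Σ_i a[i]·b[k-i] at k=2. y[2] = 4×1 + 1×4 = 8

8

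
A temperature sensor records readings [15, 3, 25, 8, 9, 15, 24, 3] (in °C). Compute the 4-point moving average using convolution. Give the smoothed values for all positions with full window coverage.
4-point moving average kernel = [1, 1, 1, 1]. Apply in 'valid' mode (full window coverage): avg[0] = (15 + 3 + 25 + 8) / 4 = 12.75; avg[1] = (3 + 25 + 8 + 9) / 4 = 11.25; avg[2] = (25 + 8 + 9 + 15) / 4 = 14.25; avg[3] = (8 + 9 + 15 + 24) / 4 = 14.0; avg[4] = (9 + 15 + 24 + 3) / 4 = 12.75. Smoothed values: [12.75, 11.25, 14.25, 14.0, 12.75]

[12.75, 11.25, 14.25, 14.0, 12.75]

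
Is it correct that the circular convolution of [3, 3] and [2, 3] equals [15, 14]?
Recompute circular convolution of [3, 3] and [2, 3]: y[0] = 3×2 + 3×3 = 15; y[1] = 3×3 + 3×2 = 15 → [15, 15]. Compare to given [15, 14]: they differ at index 1: given 14, correct 15, so answer: No

No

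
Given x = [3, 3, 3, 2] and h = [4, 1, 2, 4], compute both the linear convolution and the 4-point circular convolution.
Linear: y_lin[0] = 3×4 = 12; y_lin[1] = 3×1 + 3×4 = 15; y_lin[2] = 3×2 + 3×1 + 3×4 = 21; y_lin[3] = 3×4 + 3×2 + 3×1 + 2×4 = 29; y_lin[4] = 3×4 + 3×2 + 2×1 = 20; y_lin[5] = 3×4 + 2×2 = 16; y_lin[6] = 2×4 = 8 → [12, 15, 21, 29, 20, 16, 8]. Circular (length 4): y[0] = 3×4 + 3×4 + 3×2 + 2×1 = 32; y[1] = 3×1 + 3×4 + 3×4 + 2×2 = 31; y[2] = 3×2 + 3×1 + 3×4 + 2×4 = 29; y[3] = 3×4 + 3×2 + 3×1 + 2×4 = 29 → [32, 31, 29, 29]

Linear: [12, 15, 21, 29, 20, 16, 8], Circular: [32, 31, 29, 29]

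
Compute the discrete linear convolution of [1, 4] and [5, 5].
y[0] = 1×5 = 5; y[1] = 1×5 + 4×5 = 25; y[2] = 4×5 = 20

[5, 25, 20]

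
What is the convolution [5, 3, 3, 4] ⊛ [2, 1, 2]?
y[0] = 5×2 = 10; y[1] = 5×1 + 3×2 = 11; y[2] = 5×2 + 3×1 + 3×2 = 19; y[3] = 3×2 + 3×1 + 4×2 = 17; y[4] = 3×2 + 4×1 = 10; y[5] = 4×2 = 8

[10, 11, 19, 17, 10, 8]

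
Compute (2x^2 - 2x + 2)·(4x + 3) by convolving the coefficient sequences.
Ascending coefficients: a = [2, -2, 2], b = [3, 4]. c[0] = 2×3 = 6; c[1] = 2×4 + -2×3 = 2; c[2] = -2×4 + 2×3 = -2; c[3] = 2×4 = 8. Result coefficients: [6, 2, -2, 8] → 8x^3 - 2x^2 + 2x + 6

8x^3 - 2x^2 + 2x + 6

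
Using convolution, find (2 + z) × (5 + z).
Ascending coefficients: a = [2, 1], b = [5, 1]. c[0] = 2×5 = 10; c[1] = 2×1 + 1×5 = 7; c[2] = 1×1 = 1. Result coefficients: [10, 7, 1] → 10 + 7z + z^2

10 + 7z + z^2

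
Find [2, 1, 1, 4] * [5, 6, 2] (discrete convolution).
y[0] = 2×5 = 10; y[1] = 2×6 + 1×5 = 17; y[2] = 2×2 + 1×6 + 1×5 = 15; y[3] = 1×2 + 1×6 + 4×5 = 28; y[4] = 1×2 + 4×6 = 26; y[5] = 4×2 = 8

[10, 17, 15, 28, 26, 8]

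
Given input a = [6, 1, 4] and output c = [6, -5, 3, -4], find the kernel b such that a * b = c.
Output length 4 = len(a) + len(b) - 1 ⇒ len(b) = 2. Solve b forward using b[k] = (c[k] - Σ_{i≥1} a[i]·b[k-i]) / a[0]: b[0] = c[0] / a[0] = 6 / 6 = 1; b[1] = (c[1] - 1×1) / a[0] = (-5 - 1×1) / 6 = -1. So b = [1, -1]. Forward-check [6, 1, 4] * [1, -1]: c[0] = 6×1 = 6; c[1] = 6×-1 + 1×1 = -5; c[2] = 1×-1 + 4×1 = 3; c[3] = 4×-1 = -4 → [6, -5, 3, -4] ✓

[1, -1]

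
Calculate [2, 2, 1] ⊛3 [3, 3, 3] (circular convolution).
Use y[k] = Σ_j s[j]·t[(k-j) mod 3]. y[0] = 2×3 + 2×3 + 1×3 = 15; y[1] = 2×3 + 2×3 + 1×3 = 15; y[2] = 2×3 + 2×3 + 1×3 = 15. Result: [15, 15, 15]

[15, 15, 15]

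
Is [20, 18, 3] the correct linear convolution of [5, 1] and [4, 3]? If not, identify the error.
Recompute linear convolution of [5, 1] and [4, 3]: y[0] = 5×4 = 20; y[1] = 5×3 + 1×4 = 19; y[2] = 1×3 = 3 → [20, 19, 3]. Compare to given [20, 18, 3]: they differ at index 1: given 18, correct 19, so answer: No

No. Error at index 1: given 18, correct 19.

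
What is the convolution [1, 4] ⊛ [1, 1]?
y[0] = 1×1 = 1; y[1] = 1×1 + 4×1 = 5; y[2] = 4×1 = 4

[1, 5, 4]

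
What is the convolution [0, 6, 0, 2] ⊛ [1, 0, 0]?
y[0] = 0×1 = 0; y[1] = 0×0 + 6×1 = 6; y[2] = 0×0 + 6×0 + 0×1 = 0; y[3] = 6×0 + 0×0 + 2×1 = 2; y[4] = 0×0 + 2×0 = 0; y[5] = 2×0 = 0

[0, 6, 0, 2, 0, 0]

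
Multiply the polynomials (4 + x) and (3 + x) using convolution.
Ascending coefficients: a = [4, 1], b = [3, 1]. c[0] = 4×3 = 12; c[1] = 4×1 + 1×3 = 7; c[2] = 1×1 = 1. Result coefficients: [12, 7, 1] → 12 + 7x + x^2

12 + 7x + x^2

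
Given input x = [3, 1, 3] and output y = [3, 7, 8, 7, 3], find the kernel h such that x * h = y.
Output length 5 = len(x) + len(h) - 1 ⇒ len(h) = 3. Solve h forward using h[k] = (y[k] - Σ_{i≥1} x[i]·h[k-i]) / x[0]: h[0] = y[0] / x[0] = 3 / 3 = 1; h[1] = (y[1] - 1×1) / x[0] = (7 - 1×1) / 3 = 2; h[2] = (y[2] - 1×2 - 3×1) / x[0] = (8 - 1×2 - 3×1) / 3 = 1. So h = [1, 2, 1]. Forward-check [3, 1, 3] * [1, 2, 1]: y[0] = 3×1 = 3; y[1] = 3×2 + 1×1 = 7; y[2] = 3×1 + 1×2 + 3×1 = 8; y[3] = 1×1 + 3×2 = 7; y[4] = 3×1 = 3 → [3, 7, 8, 7, 3] ✓

[1, 2, 1]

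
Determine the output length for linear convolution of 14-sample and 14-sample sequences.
Linear/full convolution length: m + n - 1 = 14 + 14 - 1 = 27

27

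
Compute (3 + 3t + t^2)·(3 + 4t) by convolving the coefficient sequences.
Ascending coefficients: a = [3, 3, 1], b = [3, 4]. c[0] = 3×3 = 9; c[1] = 3×4 + 3×3 = 21; c[2] = 3×4 + 1×3 = 15; c[3] = 1×4 = 4. Result coefficients: [9, 21, 15, 4] → 9 + 21t + 15t^2 + 4t^3

9 + 21t + 15t^2 + 4t^3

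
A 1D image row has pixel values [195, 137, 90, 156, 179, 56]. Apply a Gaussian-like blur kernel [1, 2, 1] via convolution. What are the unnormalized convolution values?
Convolve image row [195, 137, 90, 156, 179, 56] with kernel [1, 2, 1]: y[0] = 195×1 = 195; y[1] = 195×2 + 137×1 = 527; y[2] = 195×1 + 137×2 + 90×1 = 559; y[3] = 137×1 + 90×2 + 156×1 = 473; y[4] = 90×1 + 156×2 + 179×1 = 581; y[5] = 156×1 + 179×2 + 56×1 = 570; y[6] = 179×1 + 56×2 = 291; y[7] = 56×1 = 56 → [195, 527, 559, 473, 581, 570, 291, 56]. Normalization factor = sum(kernel) = 4.

[195, 527, 559, 473, 581, 570, 291, 56]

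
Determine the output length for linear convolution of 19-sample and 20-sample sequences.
Linear/full convolution length: m + n - 1 = 19 + 20 - 1 = 38

38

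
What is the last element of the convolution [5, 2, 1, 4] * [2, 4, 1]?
Use y[k] = Σ_i a[i]·b[k-i] at k=5. y[5] = 4×1 = 4

4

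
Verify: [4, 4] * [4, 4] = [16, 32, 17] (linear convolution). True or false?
Recompute linear convolution of [4, 4] and [4, 4]: y[0] = 4×4 = 16; y[1] = 4×4 + 4×4 = 32; y[2] = 4×4 = 16 → [16, 32, 16]. Compare to given [16, 32, 17]: they differ at index 2: given 17, correct 16, so answer: No

No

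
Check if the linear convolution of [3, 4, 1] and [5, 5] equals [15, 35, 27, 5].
Recompute linear convolution of [3, 4, 1] and [5, 5]: y[0] = 3×5 = 15; y[1] = 3×5 + 4×5 = 35; y[2] = 4×5 + 1×5 = 25; y[3] = 1×5 = 5 → [15, 35, 25, 5]. Compare to given [15, 35, 27, 5]: they differ at index 2: given 27, correct 25, so answer: No

No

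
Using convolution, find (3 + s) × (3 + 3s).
Ascending coefficients: a = [3, 1], b = [3, 3]. c[0] = 3×3 = 9; c[1] = 3×3 + 1×3 = 12; c[2] = 1×3 = 3. Result coefficients: [9, 12, 3] → 9 + 12s + 3s^2

9 + 12s + 3s^2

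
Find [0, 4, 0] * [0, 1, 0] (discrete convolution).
y[0] = 0×0 = 0; y[1] = 0×1 + 4×0 = 0; y[2] = 0×0 + 4×1 + 0×0 = 4; y[3] = 4×0 + 0×1 = 0; y[4] = 0×0 = 0

[0, 0, 4, 0, 0]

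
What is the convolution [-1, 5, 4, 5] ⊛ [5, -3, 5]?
y[0] = -1×5 = -5; y[1] = -1×-3 + 5×5 = 28; y[2] = -1×5 + 5×-3 + 4×5 = 0; y[3] = 5×5 + 4×-3 + 5×5 = 38; y[4] = 4×5 + 5×-3 = 5; y[5] = 5×5 = 25

[-5, 28, 0, 38, 5, 25]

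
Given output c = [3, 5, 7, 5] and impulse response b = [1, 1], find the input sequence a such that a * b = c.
Deconvolve c=[3, 5, 7, 5] by b=[1, 1]. Since b[0]=1, solve forward: a[0] = c[0] / 1 = 3; a[1] = (c[1] - 3×1) / 1 = 2; a[2] = (c[2] - 2×1) / 1 = 5. So a = [3, 2, 5]. Check by forward convolution: c[0] = 3×1 = 3; c[1] = 3×1 + 2×1 = 5; c[2] = 2×1 + 5×1 = 7; c[3] = 5×1 = 5

[3, 2, 5]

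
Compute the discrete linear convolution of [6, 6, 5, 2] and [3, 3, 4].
y[0] = 6×3 = 18; y[1] = 6×3 + 6×3 = 36; y[2] = 6×4 + 6×3 + 5×3 = 57; y[3] = 6×4 + 5×3 + 2×3 = 45; y[4] = 5×4 + 2×3 = 26; y[5] = 2×4 = 8

[18, 36, 57, 45, 26, 8]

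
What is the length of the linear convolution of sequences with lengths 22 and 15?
Linear/full convolution length: m + n - 1 = 22 + 15 - 1 = 36

36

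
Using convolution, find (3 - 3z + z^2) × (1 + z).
Ascending coefficients: a = [3, -3, 1], b = [1, 1]. c[0] = 3×1 = 3; c[1] = 3×1 + -3×1 = 0; c[2] = -3×1 + 1×1 = -2; c[3] = 1×1 = 1. Result coefficients: [3, 0, -2, 1] → 3 - 2z^2 + z^3

3 - 2z^2 + z^3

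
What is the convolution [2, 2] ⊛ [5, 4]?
y[0] = 2×5 = 10; y[1] = 2×4 + 2×5 = 18; y[2] = 2×4 = 8

[10, 18, 8]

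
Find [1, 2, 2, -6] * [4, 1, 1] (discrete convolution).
y[0] = 1×4 = 4; y[1] = 1×1 + 2×4 = 9; y[2] = 1×1 + 2×1 + 2×4 = 11; y[3] = 2×1 + 2×1 + -6×4 = -20; y[4] = 2×1 + -6×1 = -4; y[5] = -6×1 = -6

[4, 9, 11, -20, -4, -6]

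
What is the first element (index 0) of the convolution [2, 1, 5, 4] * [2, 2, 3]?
Use y[k] = Σ_i a[i]·b[k-i] at k=0. y[0] = 2×2 = 4

4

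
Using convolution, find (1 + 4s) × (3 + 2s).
Ascending coefficients: a = [1, 4], b = [3, 2]. c[0] = 1×3 = 3; c[1] = 1×2 + 4×3 = 14; c[2] = 4×2 = 8. Result coefficients: [3, 14, 8] → 3 + 14s + 8s^2

3 + 14s + 8s^2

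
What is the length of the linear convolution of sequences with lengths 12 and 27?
Linear/full convolution length: m + n - 1 = 12 + 27 - 1 = 38

38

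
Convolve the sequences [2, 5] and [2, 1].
y[0] = 2×2 = 4; y[1] = 2×1 + 5×2 = 12; y[2] = 5×1 = 5

[4, 12, 5]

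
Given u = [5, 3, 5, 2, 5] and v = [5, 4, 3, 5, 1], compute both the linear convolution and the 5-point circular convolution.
Linear: y_lin[0] = 5×5 = 25; y_lin[1] = 5×4 + 3×5 = 35; y_lin[2] = 5×3 + 3×4 + 5×5 = 52; y_lin[3] = 5×5 + 3×3 + 5×4 + 2×5 = 64; y_lin[4] = 5×1 + 3×5 + 5×3 + 2×4 + 5×5 = 68; y_lin[5] = 3×1 + 5×5 + 2×3 + 5×4 = 54; y_lin[6] = 5×1 + 2×5 + 5×3 = 30; y_lin[7] = 2×1 + 5×5 = 27; y_lin[8] = 5×1 = 5 → [25, 35, 52, 64, 68, 54, 30, 27, 5]. Circular (length 5): y[0] = 5×5 + 3×1 + 5×5 + 2×3 + 5×4 = 79; y[1] = 5×4 + 3×5 + 5×1 + 2×5 + 5×3 = 65; y[2] = 5×3 + 3×4 + 5×5 + 2×1 + 5×5 = 79; y[3] = 5×5 + 3×3 + 5×4 + 2×5 + 5×1 = 69; y[4] = 5×1 + 3×5 + 5×3 + 2×4 + 5×5 = 68 → [79, 65, 79, 69, 68]

Linear: [25, 35, 52, 64, 68, 54, 30, 27, 5], Circular: [79, 65, 79, 69, 68]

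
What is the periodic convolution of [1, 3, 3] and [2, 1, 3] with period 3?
Use y[k] = Σ_j s[j]·t[(k-j) mod 3]. y[0] = 1×2 + 3×3 + 3×1 = 14; y[1] = 1×1 + 3×2 + 3×3 = 16; y[2] = 1×3 + 3×1 + 3×2 = 12. Result: [14, 16, 12]

[14, 16, 12]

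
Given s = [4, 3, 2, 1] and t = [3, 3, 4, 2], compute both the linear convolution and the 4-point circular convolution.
Linear: y_lin[0] = 4×3 = 12; y_lin[1] = 4×3 + 3×3 = 21; y_lin[2] = 4×4 + 3×3 + 2×3 = 31; y_lin[3] = 4×2 + 3×4 + 2×3 + 1×3 = 29; y_lin[4] = 3×2 + 2×4 + 1×3 = 17; y_lin[5] = 2×2 + 1×4 = 8; y_lin[6] = 1×2 = 2 → [12, 21, 31, 29, 17, 8, 2]. Circular (length 4): y[0] = 4×3 + 3×2 + 2×4 + 1×3 = 29; y[1] = 4×3 + 3×3 + 2×2 + 1×4 = 29; y[2] = 4×4 + 3×3 + 2×3 + 1×2 = 33; y[3] = 4×2 + 3×4 + 2×3 + 1×3 = 29 → [29, 29, 33, 29]

Linear: [12, 21, 31, 29, 17, 8, 2], Circular: [29, 29, 33, 29]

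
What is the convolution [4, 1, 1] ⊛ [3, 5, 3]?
y[0] = 4×3 = 12; y[1] = 4×5 + 1×3 = 23; y[2] = 4×3 + 1×5 + 1×3 = 20; y[3] = 1×3 + 1×5 = 8; y[4] = 1×3 = 3

[12, 23, 20, 8, 3]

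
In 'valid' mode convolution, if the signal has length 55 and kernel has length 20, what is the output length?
'Valid' mode counts only positions where the kernel fully overlaps the signal: m - n + 1 = 55 - 20 + 1 = 36

36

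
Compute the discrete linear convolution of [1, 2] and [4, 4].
y[0] = 1×4 = 4; y[1] = 1×4 + 2×4 = 12; y[2] = 2×4 = 8

[4, 12, 8]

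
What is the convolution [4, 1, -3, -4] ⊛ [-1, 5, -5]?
y[0] = 4×-1 = -4; y[1] = 4×5 + 1×-1 = 19; y[2] = 4×-5 + 1×5 + -3×-1 = -12; y[3] = 1×-5 + -3×5 + -4×-1 = -16; y[4] = -3×-5 + -4×5 = -5; y[5] = -4×-5 = 20

[-4, 19, -12, -16, -5, 20]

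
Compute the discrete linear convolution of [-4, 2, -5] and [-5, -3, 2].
y[0] = -4×-5 = 20; y[1] = -4×-3 + 2×-5 = 2; y[2] = -4×2 + 2×-3 + -5×-5 = 11; y[3] = 2×2 + -5×-3 = 19; y[4] = -5×2 = -10

[20, 2, 11, 19, -10]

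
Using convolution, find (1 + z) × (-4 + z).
Ascending coefficients: a = [1, 1], b = [-4, 1]. c[0] = 1×-4 = -4; c[1] = 1×1 + 1×-4 = -3; c[2] = 1×1 = 1. Result coefficients: [-4, -3, 1] → -4 - 3z + z^2

-4 - 3z + z^2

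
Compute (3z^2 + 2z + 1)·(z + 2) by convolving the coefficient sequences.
Ascending coefficients: a = [1, 2, 3], b = [2, 1]. c[0] = 1×2 = 2; c[1] = 1×1 + 2×2 = 5; c[2] = 2×1 + 3×2 = 8; c[3] = 3×1 = 3. Result coefficients: [2, 5, 8, 3] → 3z^3 + 8z^2 + 5z + 2

3z^3 + 8z^2 + 5z + 2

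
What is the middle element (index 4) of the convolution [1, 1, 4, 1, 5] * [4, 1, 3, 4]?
Use y[k] = Σ_i a[i]·b[k-i] at k=4. y[4] = 1×4 + 4×3 + 1×1 + 5×4 = 37

37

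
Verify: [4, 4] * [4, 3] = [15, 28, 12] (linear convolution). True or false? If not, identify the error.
Recompute linear convolution of [4, 4] and [4, 3]: y[0] = 4×4 = 16; y[1] = 4×3 + 4×4 = 28; y[2] = 4×3 = 12 → [16, 28, 12]. Compare to given [15, 28, 12]: they differ at index 0: given 15, correct 16, so answer: No

No. Error at index 0: given 15, correct 16.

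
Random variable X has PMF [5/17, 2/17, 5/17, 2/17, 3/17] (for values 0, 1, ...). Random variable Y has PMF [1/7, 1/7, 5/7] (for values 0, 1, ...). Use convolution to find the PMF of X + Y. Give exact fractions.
P(X+Y=k) = Σ_i P(X=i)·P(Y=k-i) — a convolution of [5/17, 2/17, 5/17, 2/17, 3/17] and [1/7, 1/7, 5/7]. P(X+Y=0) = (5/17)×(1/7) = 5/119; P(X+Y=1) = (5/17)×(1/7) + (2/17)×(1/7) = 5/119 + 2/119 = 1/17; P(X+Y=2) = (5/17)×(5/7) + (2/17)×(1/7) + (5/17)×(1/7) = 25/119 + 2/119 + 5/119 = 32/119; P(X+Y=3) = (2/17)×(5/7) + (5/17)×(1/7) + (2/17)×(1/7) = 10/119 + 5/119 + 2/119 = 1/7; P(X+Y=4) = (5/17)×(5/7) + (2/17)×(1/7) + (3/17)×(1/7) = 25/119 + 2/119 + 3/119 = 30/119; P(X+Y=5) = (2/17)×(5/7) + (3/17)×(1/7) = 10/119 + 3/119 = 13/119; P(X+Y=6) = (3/17)×(5/7) = 15/119. PMF: [5/119, 1/17, 32/119, 1/7, 30/119, 13/119, 15/119] (sums to 1 ✓)

[5/119, 1/17, 32/119, 1/7, 30/119, 13/119, 15/119]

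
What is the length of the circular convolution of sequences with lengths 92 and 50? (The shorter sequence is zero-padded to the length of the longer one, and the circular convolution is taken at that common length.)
Circular convolution (zero-padding the shorter input) has length max(m, n) = max(92, 50) = 92

92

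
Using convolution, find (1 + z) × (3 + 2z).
Ascending coefficients: a = [1, 1], b = [3, 2]. c[0] = 1×3 = 3; c[1] = 1×2 + 1×3 = 5; c[2] = 1×2 = 2. Result coefficients: [3, 5, 2] → 3 + 5z + 2z^2

3 + 5z + 2z^2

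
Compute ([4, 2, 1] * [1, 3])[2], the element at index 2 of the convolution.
Use y[k] = Σ_i a[i]·b[k-i] at k=2. y[2] = 2×3 + 1×1 = 7

7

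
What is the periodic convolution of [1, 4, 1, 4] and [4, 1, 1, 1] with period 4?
Use y[k] = Σ_j s[j]·t[(k-j) mod 4]. y[0] = 1×4 + 4×1 + 1×1 + 4×1 = 13; y[1] = 1×1 + 4×4 + 1×1 + 4×1 = 22; y[2] = 1×1 + 4×1 + 1×4 + 4×1 = 13; y[3] = 1×1 + 4×1 + 1×1 + 4×4 = 22. Result: [13, 22, 13, 22]

[13, 22, 13, 22]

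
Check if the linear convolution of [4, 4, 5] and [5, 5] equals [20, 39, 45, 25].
Recompute linear convolution of [4, 4, 5] and [5, 5]: y[0] = 4×5 = 20; y[1] = 4×5 + 4×5 = 40; y[2] = 4×5 + 5×5 = 45; y[3] = 5×5 = 25 → [20, 40, 45, 25]. Compare to given [20, 39, 45, 25]: they differ at index 1: given 39, correct 40, so answer: No

No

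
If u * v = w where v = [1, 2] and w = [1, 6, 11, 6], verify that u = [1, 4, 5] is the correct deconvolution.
Forward-compute [1, 4, 5] * [1, 2]: w[0] = 1×1 = 1; w[1] = 1×2 + 4×1 = 6; w[2] = 4×2 + 5×1 = 13; w[3] = 5×2 = 10 → [1, 6, 13, 10]. Does not match given w = [1, 6, 11, 6].

Not verified. [1, 4, 5] * [1, 2] = [1, 6, 13, 10], which differs from [1, 6, 11, 6] at index 2.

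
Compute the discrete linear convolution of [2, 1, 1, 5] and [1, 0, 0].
y[0] = 2×1 = 2; y[1] = 2×0 + 1×1 = 1; y[2] = 2×0 + 1×0 + 1×1 = 1; y[3] = 1×0 + 1×0 + 5×1 = 5; y[4] = 1×0 + 5×0 = 0; y[5] = 5×0 = 0

[2, 1, 1, 5, 0, 0]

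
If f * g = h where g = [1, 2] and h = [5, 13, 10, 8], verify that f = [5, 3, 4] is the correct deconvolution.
Forward-compute [5, 3, 4] * [1, 2]: h[0] = 5×1 = 5; h[1] = 5×2 + 3×1 = 13; h[2] = 3×2 + 4×1 = 10; h[3] = 4×2 = 8 → [5, 13, 10, 8]. Matches given h = [5, 13, 10, 8], so verified.

Verified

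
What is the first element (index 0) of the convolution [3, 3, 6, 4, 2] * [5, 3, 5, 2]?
Use y[k] = Σ_i a[i]·b[k-i] at k=0. y[0] = 3×5 = 15

15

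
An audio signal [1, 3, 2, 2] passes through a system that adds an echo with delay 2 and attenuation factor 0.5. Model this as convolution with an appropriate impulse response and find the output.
Direct-path + delayed-attenuated-path model → impulse response h = [1, 0, 0.5] (1 at lag 0, 0.5 at lag 2). Output y[n] = x[n] + 0.5·x[n - 2] (with x[n] = 0 outside 0..3): y[0] = 1 + 0.5×0 = 1; y[1] = 3 + 0.5×0 = 3; y[2] = 2 + 0.5×1 = 2.5; y[3] = 2 + 0.5×3 = 3.5; y[4] = 0 + 0.5×2 = 1.0; y[5] = 0 + 0.5×2 = 1.0. So y = [1, 3, 2.5, 3.5, 1.0, 1.0]

[1, 3, 2.5, 3.5, 1.0, 1.0]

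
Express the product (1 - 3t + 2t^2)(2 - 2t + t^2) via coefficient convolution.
Ascending coefficients: a = [1, -3, 2], b = [2, -2, 1]. c[0] = 1×2 = 2; c[1] = 1×-2 + -3×2 = -8; c[2] = 1×1 + -3×-2 + 2×2 = 11; c[3] = -3×1 + 2×-2 = -7; c[4] = 2×1 = 2. Result coefficients: [2, -8, 11, -7, 2] → 2 - 8t + 11t^2 - 7t^3 + 2t^4

2 - 8t + 11t^2 - 7t^3 + 2t^4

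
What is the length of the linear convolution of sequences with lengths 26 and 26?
Linear/full convolution length: m + n - 1 = 26 + 26 - 1 = 51

51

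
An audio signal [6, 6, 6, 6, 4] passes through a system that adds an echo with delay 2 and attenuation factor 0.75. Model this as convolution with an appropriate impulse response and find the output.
Direct-path + delayed-attenuated-path model → impulse response h = [1, 0, 0.75] (1 at lag 0, 0.75 at lag 2). Output y[n] = x[n] + 0.75·x[n - 2] (with x[n] = 0 outside 0..4): y[0] = 6 + 0.75×0 = 6; y[1] = 6 + 0.75×0 = 6; y[2] = 6 + 0.75×6 = 10.5; y[3] = 6 + 0.75×6 = 10.5; y[4] = 4 + 0.75×6 = 8.5; y[5] = 0 + 0.75×6 = 4.5; y[6] = 0 + 0.75×4 = 3.0. So y = [6, 6, 10.5, 10.5, 8.5, 4.5, 3.0]

[6, 6, 10.5, 10.5, 8.5, 4.5, 3.0]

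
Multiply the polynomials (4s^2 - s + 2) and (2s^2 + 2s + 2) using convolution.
Ascending coefficients: a = [2, -1, 4], b = [2, 2, 2]. c[0] = 2×2 = 4; c[1] = 2×2 + -1×2 = 2; c[2] = 2×2 + -1×2 + 4×2 = 10; c[3] = -1×2 + 4×2 = 6; c[4] = 4×2 = 8. Result coefficients: [4, 2, 10, 6, 8] → 8s^4 + 6s^3 + 10s^2 + 2s + 4

8s^4 + 6s^3 + 10s^2 + 2s + 4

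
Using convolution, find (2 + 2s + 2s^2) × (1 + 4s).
Ascending coefficients: a = [2, 2, 2], b = [1, 4]. c[0] = 2×1 = 2; c[1] = 2×4 + 2×1 = 10; c[2] = 2×4 + 2×1 = 10; c[3] = 2×4 = 8. Result coefficients: [2, 10, 10, 8] → 2 + 10s + 10s^2 + 8s^3

2 + 10s + 10s^2 + 8s^3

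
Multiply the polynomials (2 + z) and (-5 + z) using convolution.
Ascending coefficients: a = [2, 1], b = [-5, 1]. c[0] = 2×-5 = -10; c[1] = 2×1 + 1×-5 = -3; c[2] = 1×1 = 1. Result coefficients: [-10, -3, 1] → -10 - 3z + z^2

-10 - 3z + z^2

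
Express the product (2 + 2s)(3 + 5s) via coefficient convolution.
Ascending coefficients: a = [2, 2], b = [3, 5]. c[0] = 2×3 = 6; c[1] = 2×5 + 2×3 = 16; c[2] = 2×5 = 10. Result coefficients: [6, 16, 10] → 6 + 16s + 10s^2

6 + 16s + 10s^2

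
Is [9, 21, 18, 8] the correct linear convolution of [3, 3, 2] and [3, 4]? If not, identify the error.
Recompute linear convolution of [3, 3, 2] and [3, 4]: y[0] = 3×3 = 9; y[1] = 3×4 + 3×3 = 21; y[2] = 3×4 + 2×3 = 18; y[3] = 2×4 = 8 → [9, 21, 18, 8]. Given [9, 21, 18, 8] matches, so answer: Yes

Yes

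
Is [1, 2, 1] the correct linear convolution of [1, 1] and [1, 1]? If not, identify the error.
Recompute linear convolution of [1, 1] and [1, 1]: y[0] = 1×1 = 1; y[1] = 1×1 + 1×1 = 2; y[2] = 1×1 = 1 → [1, 2, 1]. Given [1, 2, 1] matches, so answer: Yes

Yes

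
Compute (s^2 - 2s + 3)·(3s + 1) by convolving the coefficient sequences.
Ascending coefficients: a = [3, -2, 1], b = [1, 3]. c[0] = 3×1 = 3; c[1] = 3×3 + -2×1 = 7; c[2] = -2×3 + 1×1 = -5; c[3] = 1×3 = 3. Result coefficients: [3, 7, -5, 3] → 3s^3 - 5s^2 + 7s + 3

3s^3 - 5s^2 + 7s + 3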